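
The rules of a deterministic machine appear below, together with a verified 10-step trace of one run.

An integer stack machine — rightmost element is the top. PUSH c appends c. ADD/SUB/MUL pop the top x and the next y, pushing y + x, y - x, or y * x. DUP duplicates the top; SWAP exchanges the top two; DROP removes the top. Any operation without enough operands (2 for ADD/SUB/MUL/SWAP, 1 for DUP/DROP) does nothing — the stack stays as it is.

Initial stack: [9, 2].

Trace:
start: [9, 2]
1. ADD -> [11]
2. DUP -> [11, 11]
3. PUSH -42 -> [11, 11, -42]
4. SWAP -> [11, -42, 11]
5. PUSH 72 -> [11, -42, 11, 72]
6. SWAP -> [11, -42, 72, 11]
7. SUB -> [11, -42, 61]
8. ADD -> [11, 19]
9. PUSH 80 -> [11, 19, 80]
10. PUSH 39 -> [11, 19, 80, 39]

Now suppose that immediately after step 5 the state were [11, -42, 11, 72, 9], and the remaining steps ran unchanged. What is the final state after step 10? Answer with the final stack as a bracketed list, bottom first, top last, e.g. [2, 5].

state after step 5 := [11, -42, 11, 72, 9]
6. SWAP -> [11, -42, 11, 9, 72]
7. SUB -> [11, -42, 11, -63]
8. ADD -> [11, -42, -52]
9. PUSH 80 -> [11, -42, -52, 80]
10. PUSH 39 -> [11, -42, -52, 80, 39]

[11, -42, -52, 80, 39]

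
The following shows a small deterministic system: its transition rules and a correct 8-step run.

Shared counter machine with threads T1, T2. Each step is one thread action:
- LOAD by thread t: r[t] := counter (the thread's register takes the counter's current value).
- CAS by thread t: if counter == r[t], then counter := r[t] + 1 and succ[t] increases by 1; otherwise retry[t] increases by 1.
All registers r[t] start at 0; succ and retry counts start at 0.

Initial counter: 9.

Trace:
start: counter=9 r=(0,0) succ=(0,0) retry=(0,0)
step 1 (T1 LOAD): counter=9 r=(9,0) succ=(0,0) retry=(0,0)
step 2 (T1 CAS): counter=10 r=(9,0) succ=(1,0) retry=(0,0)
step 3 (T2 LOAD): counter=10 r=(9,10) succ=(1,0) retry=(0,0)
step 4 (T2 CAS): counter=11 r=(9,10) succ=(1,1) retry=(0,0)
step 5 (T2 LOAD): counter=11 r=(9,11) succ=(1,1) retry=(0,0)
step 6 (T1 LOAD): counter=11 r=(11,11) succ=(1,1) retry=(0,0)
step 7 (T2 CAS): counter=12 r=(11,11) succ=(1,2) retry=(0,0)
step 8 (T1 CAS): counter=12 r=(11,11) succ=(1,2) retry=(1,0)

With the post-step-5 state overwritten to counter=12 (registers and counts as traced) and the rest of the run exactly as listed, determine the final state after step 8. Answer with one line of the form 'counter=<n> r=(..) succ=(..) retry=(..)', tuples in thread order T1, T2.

state after step 5 := counter=12 r=(9,11) succ=(1,1) retry=(0,0)
step 6 (T1 LOAD): counter=12 r=(12,11) succ=(1,1) retry=(0,0)
step 7 (T2 CAS): counter=12 r=(12,11) succ=(1,1) retry=(0,1)
step 8 (T1 CAS): counter=13 r=(12,11) succ=(2,1) retry=(0,1)

counter=13 r=(12,11) succ=(2,1) retry=(0,1)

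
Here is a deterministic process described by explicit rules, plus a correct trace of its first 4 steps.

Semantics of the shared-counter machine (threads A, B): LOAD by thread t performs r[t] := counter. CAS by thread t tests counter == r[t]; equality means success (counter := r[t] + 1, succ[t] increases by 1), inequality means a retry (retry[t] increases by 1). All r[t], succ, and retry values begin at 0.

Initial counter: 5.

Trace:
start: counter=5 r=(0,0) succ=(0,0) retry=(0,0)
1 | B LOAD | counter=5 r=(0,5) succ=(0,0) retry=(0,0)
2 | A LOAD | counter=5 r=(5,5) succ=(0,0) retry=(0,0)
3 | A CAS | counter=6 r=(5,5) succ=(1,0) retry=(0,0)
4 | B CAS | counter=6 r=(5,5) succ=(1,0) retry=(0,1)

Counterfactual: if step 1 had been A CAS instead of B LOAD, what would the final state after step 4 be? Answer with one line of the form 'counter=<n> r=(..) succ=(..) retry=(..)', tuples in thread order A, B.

counter=6 r=(5,0) succ=(1,0) retry=(1,1)

(re-executing from step 1 with the substitution; state before step 1: counter=5 r=(0,0) succ=(0,0) retry=(0,0))
1 | A CAS | counter=5 r=(0,0) succ=(0,0) retry=(1,0)
2 | A LOAD | counter=5 r=(5,0) succ=(0,0) retry=(1,0)
3 | A CAS | counter=6 r=(5,0) succ=(1,0) retry=(1,0)
4 | B CAS | counter=6 r=(5,0) succ=(1,0) retry=(1,1)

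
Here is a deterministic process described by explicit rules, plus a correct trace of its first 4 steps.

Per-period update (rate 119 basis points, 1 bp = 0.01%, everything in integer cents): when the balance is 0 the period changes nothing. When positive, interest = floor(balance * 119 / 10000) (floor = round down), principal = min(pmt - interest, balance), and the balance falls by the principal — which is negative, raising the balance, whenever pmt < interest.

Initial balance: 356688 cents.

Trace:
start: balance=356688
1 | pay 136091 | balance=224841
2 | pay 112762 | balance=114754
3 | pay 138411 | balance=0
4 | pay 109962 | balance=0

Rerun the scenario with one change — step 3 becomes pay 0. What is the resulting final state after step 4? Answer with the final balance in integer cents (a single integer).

7538

(re-executing from step 3 with the substitution; state before step 3: balance=114754)
3 | pay 0 | balance=116119
4 | pay 109962 | balance=7538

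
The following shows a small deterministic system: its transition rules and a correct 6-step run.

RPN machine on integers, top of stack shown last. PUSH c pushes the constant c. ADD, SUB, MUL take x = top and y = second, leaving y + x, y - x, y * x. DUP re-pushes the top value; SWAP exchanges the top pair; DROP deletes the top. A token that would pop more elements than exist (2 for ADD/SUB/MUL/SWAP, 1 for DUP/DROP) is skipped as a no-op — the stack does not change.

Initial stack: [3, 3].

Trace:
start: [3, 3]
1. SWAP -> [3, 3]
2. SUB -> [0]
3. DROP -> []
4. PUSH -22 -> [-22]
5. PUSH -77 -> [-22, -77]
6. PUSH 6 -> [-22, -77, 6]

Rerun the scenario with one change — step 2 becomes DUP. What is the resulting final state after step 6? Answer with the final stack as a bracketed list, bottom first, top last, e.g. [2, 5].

[3, 3, -22, -77, 6]

(re-executing from step 2 with the substitution; state before step 2: [3, 3])
2. DUP -> [3, 3, 3]
3. DROP -> [3, 3]
4. PUSH -22 -> [3, 3, -22]
5. PUSH -77 -> [3, 3, -22, -77]
6. PUSH 6 -> [3, 3, -22, -77, 6]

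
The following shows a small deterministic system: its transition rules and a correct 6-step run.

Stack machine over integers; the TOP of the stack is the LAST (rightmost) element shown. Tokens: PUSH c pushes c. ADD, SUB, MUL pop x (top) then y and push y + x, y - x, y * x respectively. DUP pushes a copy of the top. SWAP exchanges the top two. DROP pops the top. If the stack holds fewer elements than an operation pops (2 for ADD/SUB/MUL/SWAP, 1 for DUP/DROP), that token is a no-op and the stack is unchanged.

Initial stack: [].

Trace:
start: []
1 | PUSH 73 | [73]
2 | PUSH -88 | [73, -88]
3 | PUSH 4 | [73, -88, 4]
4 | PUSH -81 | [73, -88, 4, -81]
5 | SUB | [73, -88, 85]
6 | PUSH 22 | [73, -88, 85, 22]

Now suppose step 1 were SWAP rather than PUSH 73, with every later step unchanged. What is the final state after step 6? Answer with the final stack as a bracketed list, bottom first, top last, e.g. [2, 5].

(re-executing from step 1 with the substitution; state before step 1: [])
1 | SWAP | []
2 | PUSH -88 | [-88]
3 | PUSH 4 | [-88, 4]
4 | PUSH -81 | [-88, 4, -81]
5 | SUB | [-88, 85]
6 | PUSH 22 | [-88, 85, 22]

[-88, 85, 22]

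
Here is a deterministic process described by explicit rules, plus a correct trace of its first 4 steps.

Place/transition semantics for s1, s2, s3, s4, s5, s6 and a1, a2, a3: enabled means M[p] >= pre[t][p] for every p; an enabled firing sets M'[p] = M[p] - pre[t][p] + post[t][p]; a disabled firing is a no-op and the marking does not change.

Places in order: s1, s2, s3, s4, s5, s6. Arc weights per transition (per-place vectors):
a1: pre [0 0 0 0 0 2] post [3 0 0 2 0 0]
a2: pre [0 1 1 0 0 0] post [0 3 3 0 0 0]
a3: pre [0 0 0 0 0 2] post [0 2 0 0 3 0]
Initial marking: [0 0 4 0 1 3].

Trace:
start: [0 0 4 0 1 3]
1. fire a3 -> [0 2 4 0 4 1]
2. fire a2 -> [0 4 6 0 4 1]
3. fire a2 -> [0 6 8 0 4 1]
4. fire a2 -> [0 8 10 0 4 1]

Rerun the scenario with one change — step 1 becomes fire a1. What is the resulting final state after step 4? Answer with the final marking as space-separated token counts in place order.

(re-executing from step 1 with the substitution; state before step 1: [0 0 4 0 1 3])
1. fire a1 -> [3 0 4 2 1 1]
2. fire a2 -> [3 0 4 2 1 1]
3. fire a2 -> [3 0 4 2 1 1]
4. fire a2 -> [3 0 4 2 1 1]

3 0 4 2 1 1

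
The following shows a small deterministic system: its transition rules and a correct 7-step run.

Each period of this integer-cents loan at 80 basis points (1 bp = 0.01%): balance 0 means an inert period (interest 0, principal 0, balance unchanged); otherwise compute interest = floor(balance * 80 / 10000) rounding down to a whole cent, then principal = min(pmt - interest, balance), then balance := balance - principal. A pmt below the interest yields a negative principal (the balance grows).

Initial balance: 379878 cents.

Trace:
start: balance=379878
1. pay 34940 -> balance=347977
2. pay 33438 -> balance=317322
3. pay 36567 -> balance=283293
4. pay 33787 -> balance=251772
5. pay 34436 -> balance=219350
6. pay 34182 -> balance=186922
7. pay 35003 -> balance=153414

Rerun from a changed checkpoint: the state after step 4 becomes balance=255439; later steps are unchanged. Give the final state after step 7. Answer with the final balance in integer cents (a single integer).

state after step 4 := balance=255439
5. pay 34436 -> balance=223046
6. pay 34182 -> balance=190648
7. pay 35003 -> balance=157170

157170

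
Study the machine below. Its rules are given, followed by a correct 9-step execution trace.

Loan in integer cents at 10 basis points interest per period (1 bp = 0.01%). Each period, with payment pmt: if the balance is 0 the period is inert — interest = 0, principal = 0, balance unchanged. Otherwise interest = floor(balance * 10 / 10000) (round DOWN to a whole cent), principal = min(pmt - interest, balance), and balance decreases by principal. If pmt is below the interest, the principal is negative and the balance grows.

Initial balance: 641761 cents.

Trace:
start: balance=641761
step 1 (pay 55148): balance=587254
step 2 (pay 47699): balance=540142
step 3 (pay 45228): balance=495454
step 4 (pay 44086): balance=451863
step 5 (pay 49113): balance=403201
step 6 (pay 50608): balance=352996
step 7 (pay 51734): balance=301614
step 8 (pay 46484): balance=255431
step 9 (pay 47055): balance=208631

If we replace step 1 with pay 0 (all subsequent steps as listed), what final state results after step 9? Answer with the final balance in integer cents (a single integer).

264222

(re-executing from step 1 with the substitution; state before step 1: balance=641761)
step 1 (pay 0): balance=642402
step 2 (pay 47699): balance=595345
step 3 (pay 45228): balance=550712
step 4 (pay 44086): balance=507176
step 5 (pay 49113): balance=458570
step 6 (pay 50608): balance=408420
step 7 (pay 51734): balance=357094
step 8 (pay 46484): balance=310967
step 9 (pay 47055): balance=264222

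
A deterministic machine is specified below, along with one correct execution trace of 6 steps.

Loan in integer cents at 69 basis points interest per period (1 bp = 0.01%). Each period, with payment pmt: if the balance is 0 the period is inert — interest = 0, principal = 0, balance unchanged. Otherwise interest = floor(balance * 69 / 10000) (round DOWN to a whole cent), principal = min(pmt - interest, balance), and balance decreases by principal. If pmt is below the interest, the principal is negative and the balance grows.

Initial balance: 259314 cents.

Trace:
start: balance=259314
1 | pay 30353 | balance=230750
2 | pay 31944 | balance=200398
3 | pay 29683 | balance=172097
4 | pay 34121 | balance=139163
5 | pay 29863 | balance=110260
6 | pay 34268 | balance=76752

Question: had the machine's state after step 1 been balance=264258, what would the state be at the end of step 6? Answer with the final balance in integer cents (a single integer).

111432

state after step 1 := balance=264258
2 | pay 31944 | balance=234137
3 | pay 29683 | balance=206069
4 | pay 34121 | balance=173369
5 | pay 29863 | balance=144702
6 | pay 34268 | balance=111432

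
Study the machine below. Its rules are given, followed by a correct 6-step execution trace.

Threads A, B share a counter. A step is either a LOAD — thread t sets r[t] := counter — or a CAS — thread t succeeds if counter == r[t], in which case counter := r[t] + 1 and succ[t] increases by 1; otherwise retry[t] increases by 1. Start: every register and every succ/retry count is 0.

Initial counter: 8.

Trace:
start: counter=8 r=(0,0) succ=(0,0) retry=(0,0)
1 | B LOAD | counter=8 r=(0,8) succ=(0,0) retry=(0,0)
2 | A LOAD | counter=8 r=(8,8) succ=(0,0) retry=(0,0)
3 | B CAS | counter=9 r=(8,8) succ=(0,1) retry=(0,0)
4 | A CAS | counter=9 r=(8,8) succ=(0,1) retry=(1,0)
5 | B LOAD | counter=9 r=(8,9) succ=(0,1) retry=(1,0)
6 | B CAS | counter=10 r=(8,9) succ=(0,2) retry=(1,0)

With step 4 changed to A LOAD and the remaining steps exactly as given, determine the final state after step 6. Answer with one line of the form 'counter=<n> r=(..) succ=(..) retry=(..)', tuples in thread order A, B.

counter=10 r=(9,9) succ=(0,2) retry=(0,0)

(re-executing from step 4 with the substitution; state before step 4: counter=9 r=(8,8) succ=(0,1) retry=(0,0))
4 | A LOAD | counter=9 r=(9,8) succ=(0,1) retry=(0,0)
5 | B LOAD | counter=9 r=(9,9) succ=(0,1) retry=(0,0)
6 | B CAS | counter=10 r=(9,9) succ=(0,2) retry=(0,0)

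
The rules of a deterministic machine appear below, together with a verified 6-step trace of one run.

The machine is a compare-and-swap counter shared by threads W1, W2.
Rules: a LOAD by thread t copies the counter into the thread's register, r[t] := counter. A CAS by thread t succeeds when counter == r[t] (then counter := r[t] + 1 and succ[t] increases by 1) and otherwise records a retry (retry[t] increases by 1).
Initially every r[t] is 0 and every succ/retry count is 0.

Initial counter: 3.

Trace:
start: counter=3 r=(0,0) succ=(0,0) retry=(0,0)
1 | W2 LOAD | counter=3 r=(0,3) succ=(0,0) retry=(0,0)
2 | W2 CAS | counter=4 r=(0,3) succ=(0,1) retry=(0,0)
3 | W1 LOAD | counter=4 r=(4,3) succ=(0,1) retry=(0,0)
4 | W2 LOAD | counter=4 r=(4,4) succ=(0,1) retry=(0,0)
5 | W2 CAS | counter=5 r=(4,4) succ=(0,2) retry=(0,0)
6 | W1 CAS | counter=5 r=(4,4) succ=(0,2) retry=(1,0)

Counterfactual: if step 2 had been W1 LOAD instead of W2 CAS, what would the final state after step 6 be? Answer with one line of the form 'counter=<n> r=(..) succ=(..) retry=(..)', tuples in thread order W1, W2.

counter=4 r=(3,3) succ=(0,1) retry=(1,0)

(re-executing from step 2 with the substitution; state before step 2: counter=3 r=(0,3) succ=(0,0) retry=(0,0))
2 | W1 LOAD | counter=3 r=(3,3) succ=(0,0) retry=(0,0)
3 | W1 LOAD | counter=3 r=(3,3) succ=(0,0) retry=(0,0)
4 | W2 LOAD | counter=3 r=(3,3) succ=(0,0) retry=(0,0)
5 | W2 CAS | counter=4 r=(3,3) succ=(0,1) retry=(0,0)
6 | W1 CAS | counter=4 r=(3,3) succ=(0,1) retry=(1,0)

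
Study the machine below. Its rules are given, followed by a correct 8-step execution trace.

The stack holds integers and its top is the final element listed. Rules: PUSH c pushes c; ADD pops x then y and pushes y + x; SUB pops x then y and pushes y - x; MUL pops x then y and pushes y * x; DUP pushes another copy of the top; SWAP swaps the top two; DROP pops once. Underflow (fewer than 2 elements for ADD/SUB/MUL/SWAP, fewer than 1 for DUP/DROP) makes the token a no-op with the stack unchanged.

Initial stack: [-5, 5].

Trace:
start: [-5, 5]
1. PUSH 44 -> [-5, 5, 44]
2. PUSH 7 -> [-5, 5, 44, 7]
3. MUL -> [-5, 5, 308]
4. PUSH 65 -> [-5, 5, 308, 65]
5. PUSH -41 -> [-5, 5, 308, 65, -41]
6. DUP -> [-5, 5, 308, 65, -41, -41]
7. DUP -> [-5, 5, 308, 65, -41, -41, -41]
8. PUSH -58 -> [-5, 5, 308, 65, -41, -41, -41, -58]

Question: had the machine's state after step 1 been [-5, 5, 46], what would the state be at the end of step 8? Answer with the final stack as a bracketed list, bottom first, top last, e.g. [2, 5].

state after step 1 := [-5, 5, 46]
2. PUSH 7 -> [-5, 5, 46, 7]
3. MUL -> [-5, 5, 322]
4. PUSH 65 -> [-5, 5, 322, 65]
5. PUSH -41 -> [-5, 5, 322, 65, -41]
6. DUP -> [-5, 5, 322, 65, -41, -41]
7. DUP -> [-5, 5, 322, 65, -41, -41, -41]
8. PUSH -58 -> [-5, 5, 322, 65, -41, -41, -41, -58]

[-5, 5, 322, 65, -41, -41, -41, -58]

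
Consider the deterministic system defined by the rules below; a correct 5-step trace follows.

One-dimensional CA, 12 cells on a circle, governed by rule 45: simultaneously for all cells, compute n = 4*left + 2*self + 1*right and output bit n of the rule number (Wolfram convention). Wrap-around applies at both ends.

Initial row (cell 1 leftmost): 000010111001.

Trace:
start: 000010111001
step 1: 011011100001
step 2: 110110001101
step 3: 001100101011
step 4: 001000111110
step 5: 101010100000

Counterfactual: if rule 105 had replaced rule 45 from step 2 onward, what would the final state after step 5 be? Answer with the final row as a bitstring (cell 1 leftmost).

(re-executing steps 2..5 under rule 105; state before step 2: 011011100001)
step 2: 111110101100
step 3: 100011011100
step 4: 001011110100
step 5: 100110011001

100110011001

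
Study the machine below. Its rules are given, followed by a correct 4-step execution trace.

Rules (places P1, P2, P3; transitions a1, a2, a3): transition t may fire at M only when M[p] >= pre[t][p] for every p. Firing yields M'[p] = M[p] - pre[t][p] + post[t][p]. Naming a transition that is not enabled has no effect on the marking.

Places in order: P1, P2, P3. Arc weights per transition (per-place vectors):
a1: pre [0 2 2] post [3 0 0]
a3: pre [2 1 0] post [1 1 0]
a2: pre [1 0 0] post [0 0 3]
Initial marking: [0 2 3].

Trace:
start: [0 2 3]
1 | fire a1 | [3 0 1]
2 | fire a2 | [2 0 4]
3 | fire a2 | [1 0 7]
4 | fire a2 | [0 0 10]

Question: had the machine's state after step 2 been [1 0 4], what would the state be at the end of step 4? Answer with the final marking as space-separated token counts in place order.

state after step 2 := [1 0 4]
3 | fire a2 | [0 0 7]
4 | fire a2 | [0 0 7]

0 0 7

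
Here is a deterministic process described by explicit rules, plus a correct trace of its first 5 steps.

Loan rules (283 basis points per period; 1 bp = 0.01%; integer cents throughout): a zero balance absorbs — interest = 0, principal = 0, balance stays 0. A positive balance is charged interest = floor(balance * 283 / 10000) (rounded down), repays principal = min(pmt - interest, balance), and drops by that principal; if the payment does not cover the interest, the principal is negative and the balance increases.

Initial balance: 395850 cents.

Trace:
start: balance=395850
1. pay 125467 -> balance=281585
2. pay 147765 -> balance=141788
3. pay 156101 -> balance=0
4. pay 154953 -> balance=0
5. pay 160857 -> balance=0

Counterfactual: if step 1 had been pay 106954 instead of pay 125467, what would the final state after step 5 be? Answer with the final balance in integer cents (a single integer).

(re-executing from step 1 with the substitution; state before step 1: balance=395850)
1. pay 106954 -> balance=300098
2. pay 147765 -> balance=160825
3. pay 156101 -> balance=9275
4. pay 154953 -> balance=0
5. pay 160857 -> balance=0

0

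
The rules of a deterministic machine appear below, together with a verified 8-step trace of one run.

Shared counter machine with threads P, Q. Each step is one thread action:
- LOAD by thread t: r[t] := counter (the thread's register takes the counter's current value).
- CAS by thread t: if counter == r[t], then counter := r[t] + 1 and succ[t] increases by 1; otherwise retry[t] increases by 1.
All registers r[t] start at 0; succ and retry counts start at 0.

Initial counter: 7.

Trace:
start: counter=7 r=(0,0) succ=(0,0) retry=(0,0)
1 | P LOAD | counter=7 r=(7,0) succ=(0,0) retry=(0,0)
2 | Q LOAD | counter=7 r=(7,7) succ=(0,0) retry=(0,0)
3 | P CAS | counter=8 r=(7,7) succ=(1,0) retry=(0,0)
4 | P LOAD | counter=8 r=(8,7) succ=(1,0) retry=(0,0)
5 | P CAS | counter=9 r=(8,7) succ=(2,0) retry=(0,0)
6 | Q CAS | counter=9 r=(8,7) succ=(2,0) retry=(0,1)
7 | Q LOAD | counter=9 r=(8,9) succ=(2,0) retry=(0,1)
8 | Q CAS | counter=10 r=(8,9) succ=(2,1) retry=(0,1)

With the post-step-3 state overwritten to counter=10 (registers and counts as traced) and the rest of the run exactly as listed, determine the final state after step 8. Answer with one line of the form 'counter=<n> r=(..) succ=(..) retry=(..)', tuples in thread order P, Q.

counter=12 r=(10,11) succ=(2,1) retry=(0,1)

state after step 3 := counter=10 r=(7,7) succ=(1,0) retry=(0,0)
4 | P LOAD | counter=10 r=(10,7) succ=(1,0) retry=(0,0)
5 | P CAS | counter=11 r=(10,7) succ=(2,0) retry=(0,0)
6 | Q CAS | counter=11 r=(10,7) succ=(2,0) retry=(0,1)
7 | Q LOAD | counter=11 r=(10,11) succ=(2,0) retry=(0,1)
8 | Q CAS | counter=12 r=(10,11) succ=(2,1) retry=(0,1)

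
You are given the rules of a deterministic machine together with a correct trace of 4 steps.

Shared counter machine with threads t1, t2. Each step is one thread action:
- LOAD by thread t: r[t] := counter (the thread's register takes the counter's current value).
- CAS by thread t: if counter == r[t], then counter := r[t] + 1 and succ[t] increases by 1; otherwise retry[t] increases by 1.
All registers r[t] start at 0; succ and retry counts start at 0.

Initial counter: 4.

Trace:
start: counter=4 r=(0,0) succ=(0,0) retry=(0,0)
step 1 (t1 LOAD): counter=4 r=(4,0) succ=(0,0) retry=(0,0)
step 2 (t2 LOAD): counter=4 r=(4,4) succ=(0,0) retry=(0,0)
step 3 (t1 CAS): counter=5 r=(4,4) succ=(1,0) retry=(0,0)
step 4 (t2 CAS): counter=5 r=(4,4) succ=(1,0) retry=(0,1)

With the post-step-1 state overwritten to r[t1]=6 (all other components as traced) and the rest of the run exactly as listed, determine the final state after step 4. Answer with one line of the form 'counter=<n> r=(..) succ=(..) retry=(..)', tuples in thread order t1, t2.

counter=5 r=(6,4) succ=(0,1) retry=(1,0)

state after step 1 := counter=4 r=(6,0) succ=(0,0) retry=(0,0)
step 2 (t2 LOAD): counter=4 r=(6,4) succ=(0,0) retry=(0,0)
step 3 (t1 CAS): counter=4 r=(6,4) succ=(0,0) retry=(1,0)
step 4 (t2 CAS): counter=5 r=(6,4) succ=(0,1) retry=(1,0)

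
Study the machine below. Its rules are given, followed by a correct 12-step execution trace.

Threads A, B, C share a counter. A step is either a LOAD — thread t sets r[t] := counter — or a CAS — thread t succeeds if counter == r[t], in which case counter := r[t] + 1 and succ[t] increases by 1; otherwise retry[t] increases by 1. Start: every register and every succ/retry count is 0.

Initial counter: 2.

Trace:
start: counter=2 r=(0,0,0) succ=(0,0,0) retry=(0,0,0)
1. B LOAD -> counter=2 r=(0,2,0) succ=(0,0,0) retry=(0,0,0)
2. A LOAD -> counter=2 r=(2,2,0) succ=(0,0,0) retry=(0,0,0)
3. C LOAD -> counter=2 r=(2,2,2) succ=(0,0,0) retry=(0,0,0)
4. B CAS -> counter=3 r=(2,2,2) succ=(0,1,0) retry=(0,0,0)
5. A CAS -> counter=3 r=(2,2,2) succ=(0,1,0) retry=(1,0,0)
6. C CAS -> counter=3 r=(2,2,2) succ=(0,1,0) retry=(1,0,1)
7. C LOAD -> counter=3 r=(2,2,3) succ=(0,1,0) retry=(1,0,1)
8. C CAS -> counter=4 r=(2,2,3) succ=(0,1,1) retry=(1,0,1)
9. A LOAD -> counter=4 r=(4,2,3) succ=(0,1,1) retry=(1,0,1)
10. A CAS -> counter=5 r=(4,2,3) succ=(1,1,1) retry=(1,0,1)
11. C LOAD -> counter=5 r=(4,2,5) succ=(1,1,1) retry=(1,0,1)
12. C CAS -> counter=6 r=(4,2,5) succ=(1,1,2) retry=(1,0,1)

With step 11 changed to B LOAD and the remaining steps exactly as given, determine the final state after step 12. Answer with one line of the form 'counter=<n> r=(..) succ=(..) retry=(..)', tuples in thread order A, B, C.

counter=5 r=(4,5,3) succ=(1,1,1) retry=(1,0,2)

(re-executing from step 11 with the substitution; state before step 11: counter=5 r=(4,2,3) succ=(1,1,1) retry=(1,0,1))
11. B LOAD -> counter=5 r=(4,5,3) succ=(1,1,1) retry=(1,0,1)
12. C CAS -> counter=5 r=(4,5,3) succ=(1,1,1) retry=(1,0,2)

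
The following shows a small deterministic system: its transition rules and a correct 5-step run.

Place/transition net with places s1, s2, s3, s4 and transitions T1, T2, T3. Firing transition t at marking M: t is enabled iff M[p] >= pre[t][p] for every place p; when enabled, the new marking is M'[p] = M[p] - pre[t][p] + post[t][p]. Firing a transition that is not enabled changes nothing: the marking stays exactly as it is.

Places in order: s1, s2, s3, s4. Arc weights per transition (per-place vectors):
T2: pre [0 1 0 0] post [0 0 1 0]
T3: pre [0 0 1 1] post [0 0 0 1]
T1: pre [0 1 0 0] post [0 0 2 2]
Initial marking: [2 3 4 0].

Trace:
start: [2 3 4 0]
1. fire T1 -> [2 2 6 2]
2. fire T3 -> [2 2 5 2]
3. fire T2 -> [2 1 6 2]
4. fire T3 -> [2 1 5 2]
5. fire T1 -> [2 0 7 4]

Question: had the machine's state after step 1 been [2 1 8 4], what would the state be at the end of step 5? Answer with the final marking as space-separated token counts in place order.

state after step 1 := [2 1 8 4]
2. fire T3 -> [2 1 7 4]
3. fire T2 -> [2 0 8 4]
4. fire T3 -> [2 0 7 4]
5. fire T1 -> [2 0 7 4]

2 0 7 4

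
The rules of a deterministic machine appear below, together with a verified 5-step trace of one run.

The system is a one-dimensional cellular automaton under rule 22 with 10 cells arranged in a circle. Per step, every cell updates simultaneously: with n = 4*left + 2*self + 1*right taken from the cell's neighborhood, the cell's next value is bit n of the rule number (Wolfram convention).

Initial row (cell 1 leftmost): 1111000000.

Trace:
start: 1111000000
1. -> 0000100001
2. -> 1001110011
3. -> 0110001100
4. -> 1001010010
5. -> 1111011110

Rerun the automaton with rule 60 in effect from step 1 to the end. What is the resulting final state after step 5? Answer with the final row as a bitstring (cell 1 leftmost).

1000000010

(re-executing steps 1..5 under rule 60; state before step 1: 1111000000)
1. -> 1000100000
2. -> 1100110000
3. -> 1010101000
4. -> 1111111100
5. -> 1000000010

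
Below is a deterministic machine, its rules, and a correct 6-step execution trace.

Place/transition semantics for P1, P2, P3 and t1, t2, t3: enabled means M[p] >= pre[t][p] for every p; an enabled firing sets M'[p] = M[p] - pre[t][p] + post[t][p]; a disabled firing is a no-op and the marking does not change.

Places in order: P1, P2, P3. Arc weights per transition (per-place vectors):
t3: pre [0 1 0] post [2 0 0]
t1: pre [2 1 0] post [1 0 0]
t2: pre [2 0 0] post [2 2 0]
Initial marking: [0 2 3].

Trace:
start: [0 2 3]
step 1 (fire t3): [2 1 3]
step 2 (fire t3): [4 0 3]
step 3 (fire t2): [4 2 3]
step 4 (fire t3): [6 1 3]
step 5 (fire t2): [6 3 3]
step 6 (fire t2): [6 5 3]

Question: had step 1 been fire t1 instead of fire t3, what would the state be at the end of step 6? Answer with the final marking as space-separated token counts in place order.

(re-executing from step 1 with the substitution; state before step 1: [0 2 3])
step 1 (fire t1): [0 2 3]
step 2 (fire t3): [2 1 3]
step 3 (fire t2): [2 3 3]
step 4 (fire t3): [4 2 3]
step 5 (fire t2): [4 4 3]
step 6 (fire t2): [4 6 3]

4 6 3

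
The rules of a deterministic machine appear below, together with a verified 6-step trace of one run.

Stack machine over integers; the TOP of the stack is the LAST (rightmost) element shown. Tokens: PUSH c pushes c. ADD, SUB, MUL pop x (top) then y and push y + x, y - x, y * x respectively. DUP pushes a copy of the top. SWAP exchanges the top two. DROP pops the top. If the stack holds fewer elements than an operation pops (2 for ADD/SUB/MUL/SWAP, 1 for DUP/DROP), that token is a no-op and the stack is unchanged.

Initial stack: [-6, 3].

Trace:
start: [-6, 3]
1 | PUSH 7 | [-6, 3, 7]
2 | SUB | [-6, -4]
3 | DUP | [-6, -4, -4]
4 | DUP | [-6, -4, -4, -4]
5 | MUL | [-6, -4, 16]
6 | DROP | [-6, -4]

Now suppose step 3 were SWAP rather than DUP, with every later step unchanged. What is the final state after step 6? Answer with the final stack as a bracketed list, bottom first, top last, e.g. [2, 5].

(re-executing from step 3 with the substitution; state before step 3: [-6, -4])
3 | SWAP | [-4, -6]
4 | DUP | [-4, -6, -6]
5 | MUL | [-4, 36]
6 | DROP | [-4]

[-4]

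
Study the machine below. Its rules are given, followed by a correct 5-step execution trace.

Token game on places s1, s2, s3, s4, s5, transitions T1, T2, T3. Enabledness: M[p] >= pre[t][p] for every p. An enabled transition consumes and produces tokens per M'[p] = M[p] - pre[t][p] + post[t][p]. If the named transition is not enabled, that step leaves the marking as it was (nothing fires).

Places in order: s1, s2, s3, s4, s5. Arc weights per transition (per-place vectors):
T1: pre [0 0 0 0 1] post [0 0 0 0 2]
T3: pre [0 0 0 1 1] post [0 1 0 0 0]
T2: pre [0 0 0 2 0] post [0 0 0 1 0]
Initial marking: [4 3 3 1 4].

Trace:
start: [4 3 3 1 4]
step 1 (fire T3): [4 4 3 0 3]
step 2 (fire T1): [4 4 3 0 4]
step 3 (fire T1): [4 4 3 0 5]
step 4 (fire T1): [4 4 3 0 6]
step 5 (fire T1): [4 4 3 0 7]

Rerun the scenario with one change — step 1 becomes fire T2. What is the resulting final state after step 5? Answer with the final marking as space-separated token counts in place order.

(re-executing from step 1 with the substitution; state before step 1: [4 3 3 1 4])
step 1 (fire T2): [4 3 3 1 4]
step 2 (fire T1): [4 3 3 1 5]
step 3 (fire T1): [4 3 3 1 6]
step 4 (fire T1): [4 3 3 1 7]
step 5 (fire T1): [4 3 3 1 8]

4 3 3 1 8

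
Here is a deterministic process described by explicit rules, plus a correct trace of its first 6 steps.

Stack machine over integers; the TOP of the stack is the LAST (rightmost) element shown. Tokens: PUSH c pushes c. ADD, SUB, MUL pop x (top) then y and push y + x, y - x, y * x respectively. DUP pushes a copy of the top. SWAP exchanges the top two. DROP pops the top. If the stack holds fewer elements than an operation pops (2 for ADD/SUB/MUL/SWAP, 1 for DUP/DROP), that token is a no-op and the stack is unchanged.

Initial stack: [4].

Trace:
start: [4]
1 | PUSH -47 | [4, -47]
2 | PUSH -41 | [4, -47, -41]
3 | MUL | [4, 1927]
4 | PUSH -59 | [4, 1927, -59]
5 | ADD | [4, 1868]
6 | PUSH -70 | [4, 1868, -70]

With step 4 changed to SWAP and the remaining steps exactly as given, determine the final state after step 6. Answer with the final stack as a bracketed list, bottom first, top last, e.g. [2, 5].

(re-executing from step 4 with the substitution; state before step 4: [4, 1927])
4 | SWAP | [1927, 4]
5 | ADD | [1931]
6 | PUSH -70 | [1931, -70]

[1931, -70]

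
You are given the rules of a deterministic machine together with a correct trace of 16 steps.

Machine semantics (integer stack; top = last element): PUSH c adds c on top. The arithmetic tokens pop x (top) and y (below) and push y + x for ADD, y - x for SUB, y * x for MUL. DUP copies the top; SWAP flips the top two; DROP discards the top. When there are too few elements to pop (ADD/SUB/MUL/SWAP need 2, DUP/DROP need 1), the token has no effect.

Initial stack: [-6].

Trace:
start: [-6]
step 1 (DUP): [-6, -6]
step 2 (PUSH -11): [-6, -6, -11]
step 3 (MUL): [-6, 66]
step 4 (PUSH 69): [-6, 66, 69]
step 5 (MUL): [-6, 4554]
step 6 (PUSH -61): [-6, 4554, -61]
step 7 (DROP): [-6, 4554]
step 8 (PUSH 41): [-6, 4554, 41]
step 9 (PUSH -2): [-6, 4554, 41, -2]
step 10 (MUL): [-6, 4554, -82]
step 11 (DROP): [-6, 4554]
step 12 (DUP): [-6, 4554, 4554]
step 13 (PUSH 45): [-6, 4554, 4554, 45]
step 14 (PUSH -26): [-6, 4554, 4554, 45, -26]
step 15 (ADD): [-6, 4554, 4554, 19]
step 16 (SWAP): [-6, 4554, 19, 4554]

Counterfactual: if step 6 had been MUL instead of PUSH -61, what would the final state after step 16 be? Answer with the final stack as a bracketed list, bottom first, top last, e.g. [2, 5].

(re-executing from step 6 with the substitution; state before step 6: [-6, 4554])
step 6 (MUL): [-27324]
step 7 (DROP): []
step 8 (PUSH 41): [41]
step 9 (PUSH -2): [41, -2]
step 10 (MUL): [-82]
step 11 (DROP): []
step 12 (DUP): []
step 13 (PUSH 45): [45]
step 14 (PUSH -26): [45, -26]
step 15 (ADD): [19]
step 16 (SWAP): [19]

[19]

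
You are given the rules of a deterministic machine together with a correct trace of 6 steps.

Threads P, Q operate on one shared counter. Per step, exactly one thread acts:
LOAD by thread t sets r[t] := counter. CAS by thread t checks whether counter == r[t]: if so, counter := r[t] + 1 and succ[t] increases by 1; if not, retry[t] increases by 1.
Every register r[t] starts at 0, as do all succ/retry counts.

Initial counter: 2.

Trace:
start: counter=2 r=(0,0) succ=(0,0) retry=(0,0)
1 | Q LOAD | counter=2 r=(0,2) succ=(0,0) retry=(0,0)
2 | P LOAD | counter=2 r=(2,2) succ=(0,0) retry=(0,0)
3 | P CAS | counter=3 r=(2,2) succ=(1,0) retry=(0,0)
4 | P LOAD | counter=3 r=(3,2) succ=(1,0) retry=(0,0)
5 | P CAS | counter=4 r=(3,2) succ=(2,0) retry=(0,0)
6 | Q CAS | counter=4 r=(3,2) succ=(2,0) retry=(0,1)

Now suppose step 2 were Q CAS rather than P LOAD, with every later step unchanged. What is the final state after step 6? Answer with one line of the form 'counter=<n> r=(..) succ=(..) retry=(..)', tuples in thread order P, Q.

(re-executing from step 2 with the substitution; state before step 2: counter=2 r=(0,2) succ=(0,0) retry=(0,0))
2 | Q CAS | counter=3 r=(0,2) succ=(0,1) retry=(0,0)
3 | P CAS | counter=3 r=(0,2) succ=(0,1) retry=(1,0)
4 | P LOAD | counter=3 r=(3,2) succ=(0,1) retry=(1,0)
5 | P CAS | counter=4 r=(3,2) succ=(1,1) retry=(1,0)
6 | Q CAS | counter=4 r=(3,2) succ=(1,1) retry=(1,1)

counter=4 r=(3,2) succ=(1,1) retry=(1,1)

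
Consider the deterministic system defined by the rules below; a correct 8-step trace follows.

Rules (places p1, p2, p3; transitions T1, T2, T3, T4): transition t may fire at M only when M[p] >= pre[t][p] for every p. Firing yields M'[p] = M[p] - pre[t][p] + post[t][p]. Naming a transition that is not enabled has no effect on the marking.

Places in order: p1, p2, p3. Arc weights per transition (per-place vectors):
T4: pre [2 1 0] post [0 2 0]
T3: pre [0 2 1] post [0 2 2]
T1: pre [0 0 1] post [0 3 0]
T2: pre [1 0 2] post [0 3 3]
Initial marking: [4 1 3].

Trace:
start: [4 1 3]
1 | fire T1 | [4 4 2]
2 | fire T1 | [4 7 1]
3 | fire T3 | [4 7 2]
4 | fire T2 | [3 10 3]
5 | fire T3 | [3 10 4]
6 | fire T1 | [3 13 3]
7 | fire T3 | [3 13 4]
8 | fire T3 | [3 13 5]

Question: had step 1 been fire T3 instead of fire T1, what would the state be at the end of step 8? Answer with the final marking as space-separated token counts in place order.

3 10 6

(re-executing from step 1 with the substitution; state before step 1: [4 1 3])
1 | fire T3 | [4 1 3]
2 | fire T1 | [4 4 2]
3 | fire T3 | [4 4 3]
4 | fire T2 | [3 7 4]
5 | fire T3 | [3 7 5]
6 | fire T1 | [3 10 4]
7 | fire T3 | [3 10 5]
8 | fire T3 | [3 10 6]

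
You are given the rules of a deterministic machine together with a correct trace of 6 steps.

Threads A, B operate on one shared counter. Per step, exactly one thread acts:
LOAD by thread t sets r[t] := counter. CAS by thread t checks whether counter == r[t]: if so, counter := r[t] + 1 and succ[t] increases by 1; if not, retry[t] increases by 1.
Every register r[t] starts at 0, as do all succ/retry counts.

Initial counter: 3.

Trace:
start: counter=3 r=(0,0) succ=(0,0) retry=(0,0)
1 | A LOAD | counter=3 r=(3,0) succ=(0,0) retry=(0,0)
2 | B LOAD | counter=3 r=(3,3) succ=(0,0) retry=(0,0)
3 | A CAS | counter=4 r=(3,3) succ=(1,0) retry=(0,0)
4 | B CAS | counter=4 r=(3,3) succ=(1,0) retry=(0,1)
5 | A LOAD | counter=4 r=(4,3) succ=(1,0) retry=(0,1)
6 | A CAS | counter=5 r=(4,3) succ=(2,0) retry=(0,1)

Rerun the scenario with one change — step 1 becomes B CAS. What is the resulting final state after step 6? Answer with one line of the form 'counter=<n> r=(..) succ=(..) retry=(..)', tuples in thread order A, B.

(re-executing from step 1 with the substitution; state before step 1: counter=3 r=(0,0) succ=(0,0) retry=(0,0))
1 | B CAS | counter=3 r=(0,0) succ=(0,0) retry=(0,1)
2 | B LOAD | counter=3 r=(0,3) succ=(0,0) retry=(0,1)
3 | A CAS | counter=3 r=(0,3) succ=(0,0) retry=(1,1)
4 | B CAS | counter=4 r=(0,3) succ=(0,1) retry=(1,1)
5 | A LOAD | counter=4 r=(4,3) succ=(0,1) retry=(1,1)
6 | A CAS | counter=5 r=(4,3) succ=(1,1) retry=(1,1)

counter=5 r=(4,3) succ=(1,1) retry=(1,1)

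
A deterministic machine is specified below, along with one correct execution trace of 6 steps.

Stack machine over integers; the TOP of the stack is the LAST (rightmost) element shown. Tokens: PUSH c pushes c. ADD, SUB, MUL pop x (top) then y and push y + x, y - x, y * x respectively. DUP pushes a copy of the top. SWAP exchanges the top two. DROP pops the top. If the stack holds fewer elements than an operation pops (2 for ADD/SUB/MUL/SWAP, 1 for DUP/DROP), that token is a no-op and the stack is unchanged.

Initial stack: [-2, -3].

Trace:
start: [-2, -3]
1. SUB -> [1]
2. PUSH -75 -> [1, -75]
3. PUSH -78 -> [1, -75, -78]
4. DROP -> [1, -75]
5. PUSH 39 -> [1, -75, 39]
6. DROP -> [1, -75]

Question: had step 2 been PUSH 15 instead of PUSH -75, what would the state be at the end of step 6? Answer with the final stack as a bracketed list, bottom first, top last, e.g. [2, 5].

[1, 15]

(re-executing from step 2 with the substitution; state before step 2: [1])
2. PUSH 15 -> [1, 15]
3. PUSH -78 -> [1, 15, -78]
4. DROP -> [1, 15]
5. PUSH 39 -> [1, 15, 39]
6. DROP -> [1, 15]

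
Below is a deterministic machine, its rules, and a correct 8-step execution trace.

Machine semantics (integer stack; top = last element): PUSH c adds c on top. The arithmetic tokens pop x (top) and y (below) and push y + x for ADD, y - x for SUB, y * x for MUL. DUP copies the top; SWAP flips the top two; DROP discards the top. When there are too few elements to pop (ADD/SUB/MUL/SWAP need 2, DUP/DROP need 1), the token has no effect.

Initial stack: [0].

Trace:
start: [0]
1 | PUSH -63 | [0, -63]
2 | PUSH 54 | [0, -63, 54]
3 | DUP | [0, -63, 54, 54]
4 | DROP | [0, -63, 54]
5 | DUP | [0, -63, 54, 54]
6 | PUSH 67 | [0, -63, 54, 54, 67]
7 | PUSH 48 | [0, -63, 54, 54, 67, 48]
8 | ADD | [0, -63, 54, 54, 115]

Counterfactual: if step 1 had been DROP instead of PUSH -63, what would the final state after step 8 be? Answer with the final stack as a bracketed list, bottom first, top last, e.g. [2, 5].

(re-executing from step 1 with the substitution; state before step 1: [0])
1 | DROP | []
2 | PUSH 54 | [54]
3 | DUP | [54, 54]
4 | DROP | [54]
5 | DUP | [54, 54]
6 | PUSH 67 | [54, 54, 67]
7 | PUSH 48 | [54, 54, 67, 48]
8 | ADD | [54, 54, 115]

[54, 54, 115]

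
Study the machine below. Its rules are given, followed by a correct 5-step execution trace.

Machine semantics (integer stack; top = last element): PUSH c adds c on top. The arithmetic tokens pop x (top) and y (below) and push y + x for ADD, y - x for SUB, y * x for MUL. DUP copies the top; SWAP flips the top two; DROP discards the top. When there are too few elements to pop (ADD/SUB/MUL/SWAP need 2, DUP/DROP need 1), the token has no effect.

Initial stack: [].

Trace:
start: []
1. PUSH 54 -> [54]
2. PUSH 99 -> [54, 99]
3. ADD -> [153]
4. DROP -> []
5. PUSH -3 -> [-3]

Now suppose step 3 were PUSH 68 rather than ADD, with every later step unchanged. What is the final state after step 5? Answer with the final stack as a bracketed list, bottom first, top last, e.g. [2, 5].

[54, 99, -3]

(re-executing from step 3 with the substitution; state before step 3: [54, 99])
3. PUSH 68 -> [54, 99, 68]
4. DROP -> [54, 99]
5. PUSH -3 -> [54, 99, -3]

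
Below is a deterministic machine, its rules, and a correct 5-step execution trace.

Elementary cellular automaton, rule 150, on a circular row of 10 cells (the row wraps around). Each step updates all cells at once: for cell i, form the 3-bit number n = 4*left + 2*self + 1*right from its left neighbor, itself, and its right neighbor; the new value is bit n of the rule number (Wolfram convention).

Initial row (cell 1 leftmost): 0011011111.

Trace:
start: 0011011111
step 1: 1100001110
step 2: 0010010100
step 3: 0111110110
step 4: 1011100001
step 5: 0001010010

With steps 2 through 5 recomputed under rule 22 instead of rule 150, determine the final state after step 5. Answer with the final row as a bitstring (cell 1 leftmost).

(re-executing steps 2..5 under rule 22; state before step 2: 1100001110)
step 2: 0010010000
step 3: 0111111000
step 4: 1000000100
step 5: 1100001111

1100001111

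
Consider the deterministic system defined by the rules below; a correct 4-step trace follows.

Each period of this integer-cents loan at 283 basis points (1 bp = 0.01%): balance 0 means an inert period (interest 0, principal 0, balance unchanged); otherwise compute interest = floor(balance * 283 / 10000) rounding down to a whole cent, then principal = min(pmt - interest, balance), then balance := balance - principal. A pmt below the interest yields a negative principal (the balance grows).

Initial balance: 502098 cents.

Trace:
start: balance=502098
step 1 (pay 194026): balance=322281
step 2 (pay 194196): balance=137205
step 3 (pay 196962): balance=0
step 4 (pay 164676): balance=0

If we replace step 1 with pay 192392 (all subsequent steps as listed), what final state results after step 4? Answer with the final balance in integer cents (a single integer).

0

(re-executing from step 1 with the substitution; state before step 1: balance=502098)
step 1 (pay 192392): balance=323915
step 2 (pay 194196): balance=138885
step 3 (pay 196962): balance=0
step 4 (pay 164676): balance=0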